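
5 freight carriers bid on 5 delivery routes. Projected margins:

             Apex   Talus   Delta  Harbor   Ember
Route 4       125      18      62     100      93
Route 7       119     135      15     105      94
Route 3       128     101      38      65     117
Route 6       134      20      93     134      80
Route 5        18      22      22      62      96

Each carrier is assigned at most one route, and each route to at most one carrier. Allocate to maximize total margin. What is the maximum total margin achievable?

Optimal: Apex→Route 3 ($128k), Talus→Route 7 ($135k), Delta→Route 4 ($62k), Harbor→Route 6 ($134k), Ember→Route 5 ($96k) — total 128+135+62+134+96 = $555k.
Row-greedy (each carrier in turn takes its best remaining route) gives $492k, worse by 63.
Next-best assignment: Apex→Route 3, Talus→Route 7, Delta→Route 6, Harbor→Route 4, Ember→Route 5 = $552k.
Checked against all permutations: $555k is optimal.

Maximum total: $555k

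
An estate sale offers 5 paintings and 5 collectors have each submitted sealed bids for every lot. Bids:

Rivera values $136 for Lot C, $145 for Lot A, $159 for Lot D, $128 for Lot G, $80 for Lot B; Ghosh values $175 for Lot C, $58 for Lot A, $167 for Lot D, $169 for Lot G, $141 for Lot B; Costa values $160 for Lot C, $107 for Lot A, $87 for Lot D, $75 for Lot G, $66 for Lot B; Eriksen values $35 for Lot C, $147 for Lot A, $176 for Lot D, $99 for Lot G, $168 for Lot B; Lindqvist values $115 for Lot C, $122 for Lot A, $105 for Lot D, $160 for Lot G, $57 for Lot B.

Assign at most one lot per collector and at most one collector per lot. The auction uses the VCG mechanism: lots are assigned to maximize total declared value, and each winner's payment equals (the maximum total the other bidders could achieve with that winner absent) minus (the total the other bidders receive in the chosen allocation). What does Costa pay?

Efficient allocation: Rivera→Lot A ($145), Ghosh→Lot D ($167), Costa→Lot C ($160), Eriksen→Lot B ($168), Lindqvist→Lot G ($160); total welfare W = $800.
Costa receives Lot C at value $160, so the others get W − 160 = $640.
Without Costa: best allocation of the remaining 4 bidders over all 5 lots is Rivera→Lot D ($159), Ghosh→Lot C ($175), Eriksen→Lot B ($168), Lindqvist→Lot G ($160), total $662.
VCG payment = (others' best without Costa) − (others' welfare with Costa) = 662 − 640 = $22.

Costa pays $22.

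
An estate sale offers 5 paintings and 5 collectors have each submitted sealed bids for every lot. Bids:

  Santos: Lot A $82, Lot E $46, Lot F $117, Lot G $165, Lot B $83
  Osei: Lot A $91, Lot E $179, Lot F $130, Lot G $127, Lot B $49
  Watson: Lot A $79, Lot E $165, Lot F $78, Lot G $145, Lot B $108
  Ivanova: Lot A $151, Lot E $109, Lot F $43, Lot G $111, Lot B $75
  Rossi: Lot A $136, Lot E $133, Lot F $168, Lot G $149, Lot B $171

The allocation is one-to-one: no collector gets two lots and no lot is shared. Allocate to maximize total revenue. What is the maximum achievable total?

Optimal: Santos→Lot G ($165), Osei→Lot F ($130), Watson→Lot E ($165), Ivanova→Lot A ($151), Rossi→Lot B ($171) — total 165+130+165+151+171 = $782.
Row-greedy (each collector in turn takes its best remaining lot) gives $771, worse by 11.
Every other assignment is strictly worse.

Maximum total: $782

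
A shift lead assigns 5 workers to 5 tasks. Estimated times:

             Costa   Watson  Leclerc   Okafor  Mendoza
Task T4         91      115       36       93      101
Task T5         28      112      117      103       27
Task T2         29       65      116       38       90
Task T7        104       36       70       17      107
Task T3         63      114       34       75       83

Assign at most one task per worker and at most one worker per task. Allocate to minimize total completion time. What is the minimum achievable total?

Optimal: Costa→Task T3 (63 min), Watson→Task T7 (36 min), Leclerc→Task T4 (36 min), Okafor→Task T2 (38 min), Mendoza→Task T5 (27 min) — total 63+36+36+38+27 = 200 min.
Checked against all permutations: 200 min is optimal.

Minimum total: 200 min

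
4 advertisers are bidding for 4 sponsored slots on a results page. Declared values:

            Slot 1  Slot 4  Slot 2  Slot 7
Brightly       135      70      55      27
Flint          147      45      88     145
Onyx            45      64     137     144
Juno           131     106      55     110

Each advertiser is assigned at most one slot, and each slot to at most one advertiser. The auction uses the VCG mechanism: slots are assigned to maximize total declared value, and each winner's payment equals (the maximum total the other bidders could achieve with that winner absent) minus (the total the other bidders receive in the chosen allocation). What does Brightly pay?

Efficient allocation: Brightly→Slot 1 ($135), Flint→Slot 7 ($145), Onyx→Slot 2 ($137), Juno→Slot 4 ($106); total welfare W = $523.
Brightly receives Slot 1 at value $135, so the others get W − 135 = $388.
Without Brightly: best allocation of the remaining 3 bidders over all 4 slots is Flint→Slot 7 ($145), Onyx→Slot 2 ($137), Juno→Slot 1 ($131), total $413.
VCG payment = (others' best without Brightly) − (others' welfare with Brightly) = 413 − 388 = $25.

Brightly pays $25.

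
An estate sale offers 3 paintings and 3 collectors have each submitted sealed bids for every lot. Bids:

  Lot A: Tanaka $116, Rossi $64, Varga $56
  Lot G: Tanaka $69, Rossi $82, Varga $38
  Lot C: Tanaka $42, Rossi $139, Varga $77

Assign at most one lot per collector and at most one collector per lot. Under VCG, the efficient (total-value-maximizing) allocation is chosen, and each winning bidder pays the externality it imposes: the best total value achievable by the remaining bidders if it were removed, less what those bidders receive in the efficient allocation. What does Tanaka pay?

Efficient allocation: Tanaka→Lot A ($116), Rossi→Lot C ($139), Varga→Lot G ($38); total welfare W = $293.
Tanaka receives Lot A at value $116, so the others get W − 116 = $177.
Without Tanaka: best allocation of the remaining 2 bidders over all 3 lots is Rossi→Lot C ($139), Varga→Lot A ($56), total $195.
VCG payment = (others' best without Tanaka) − (others' welfare with Tanaka) = 195 − 177 = $18.

Tanaka pays $18.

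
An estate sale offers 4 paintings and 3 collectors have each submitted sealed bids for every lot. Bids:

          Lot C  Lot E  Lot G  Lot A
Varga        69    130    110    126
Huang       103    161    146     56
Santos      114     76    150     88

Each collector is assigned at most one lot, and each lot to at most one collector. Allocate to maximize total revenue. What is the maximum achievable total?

Optimal: Varga→Lot A ($126), Huang→Lot E ($161), Santos→Lot G ($150) — total 126+161+150 = $437.
Row-greedy (each collector in turn takes its best remaining lot) gives $390, worse by 47.
Checked against all permutations: $437 is optimal.

Maximum total: $437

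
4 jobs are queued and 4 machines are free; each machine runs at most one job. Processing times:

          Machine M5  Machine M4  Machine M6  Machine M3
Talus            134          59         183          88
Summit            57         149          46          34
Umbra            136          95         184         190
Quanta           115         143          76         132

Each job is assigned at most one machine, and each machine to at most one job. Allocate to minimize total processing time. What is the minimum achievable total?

Optimal: Talus→Machine M4 (59 min), Summit→Machine M3 (34 min), Umbra→Machine M5 (136 min), Quanta→Machine M6 (76 min) — total 59+34+136+76 = 305 min.
Column-greedy (each machine in turn goes to its cheapest remaining job) gives 382 min, worse by 77.
Next-best assignment: Talus→Machine M3, Summit→Machine M5, Umbra→Machine M4, Quanta→Machine M6 = 316 min.

Minimum total: 305 min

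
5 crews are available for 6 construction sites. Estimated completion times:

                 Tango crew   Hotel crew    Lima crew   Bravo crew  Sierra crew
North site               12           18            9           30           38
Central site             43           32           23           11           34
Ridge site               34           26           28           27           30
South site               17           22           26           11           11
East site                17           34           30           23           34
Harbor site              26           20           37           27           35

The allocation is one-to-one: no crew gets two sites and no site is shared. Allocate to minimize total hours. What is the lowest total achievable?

Minimum total: 68 hours

Optimal: Tango crew→East site (17 hours), Hotel crew→Harbor site (20 hours), Lima crew→North site (9 hours), Bravo crew→Central site (11 hours), Sierra crew→South site (11 hours) — total 17+20+9+11+11 = 68 hours.
Column-greedy (each site in turn goes to its cheapest remaining crew) gives 74 hours, worse by 6.
Next-best assignment: Tango crew→East site, Hotel crew→Ridge site, Lima crew→North site, Bravo crew→Central site, Sierra crew→South site = 74 hours.
Swapping Sierra crew↔Bravo crew (Sierra crew→Central site 34 hours, Bravo crew→South site 11 hours) adds 23.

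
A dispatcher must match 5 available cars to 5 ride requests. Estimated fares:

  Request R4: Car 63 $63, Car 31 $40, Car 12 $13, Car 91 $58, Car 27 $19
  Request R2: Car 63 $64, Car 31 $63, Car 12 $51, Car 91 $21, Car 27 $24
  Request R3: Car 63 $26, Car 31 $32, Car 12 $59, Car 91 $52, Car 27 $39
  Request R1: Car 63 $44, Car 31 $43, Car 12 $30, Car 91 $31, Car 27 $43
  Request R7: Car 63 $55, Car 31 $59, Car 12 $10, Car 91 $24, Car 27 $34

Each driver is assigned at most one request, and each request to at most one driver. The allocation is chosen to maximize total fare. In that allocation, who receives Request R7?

Optimal: Car 63→Request R2 ($64), Car 31→Request R7 ($59), Car 12→Request R3 ($59), Car 91→Request R4 ($58), Car 27→Request R1 ($43) — total 64+59+59+58+43 = $283.
Column-greedy (each request in turn goes to its best remaining driver) gives $252, worse by 31.
Next-best assignment: Car 63→Request R7, Car 31→Request R2, Car 12→Request R3, Car 91→Request R4, Car 27→Request R1 = $278.
Swapping Car 12↔Car 91 (Car 12→Request R4 $13, Car 91→Request R3 $52) loses 52.
Car 31's own top request is Request R2 ($63), but forcing Car 31→Request R2 and reassigning the rest optimally gives only $278 — worse by 5.

Car 31 receives Request R7.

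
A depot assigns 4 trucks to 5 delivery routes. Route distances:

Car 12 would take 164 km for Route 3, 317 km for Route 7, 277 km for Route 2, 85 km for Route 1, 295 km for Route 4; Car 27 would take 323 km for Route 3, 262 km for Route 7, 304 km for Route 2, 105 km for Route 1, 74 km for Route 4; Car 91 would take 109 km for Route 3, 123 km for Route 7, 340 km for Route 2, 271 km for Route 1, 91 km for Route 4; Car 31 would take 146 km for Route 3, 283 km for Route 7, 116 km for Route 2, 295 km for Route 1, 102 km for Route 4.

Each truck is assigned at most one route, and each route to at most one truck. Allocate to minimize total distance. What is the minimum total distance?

Minimum total: 384 km

Optimal: Car 12→Route 1 (85 km), Car 27→Route 4 (74 km), Car 91→Route 3 (109 km), Car 31→Route 2 (116 km) — total 85+74+109+116 = 384 km.
Column-greedy (each route in turn goes to its cheapest remaining truck) gives 572 km, worse by 188.
Next-best assignment: Car 12→Route 1, Car 27→Route 4, Car 91→Route 7, Car 31→Route 2 = 398 km.
Swapping Car 91↔Car 12 (Car 91→Route 1 271 km, Car 12→Route 3 164 km) adds 241.
No other one-to-one assignment undercuts 384 km.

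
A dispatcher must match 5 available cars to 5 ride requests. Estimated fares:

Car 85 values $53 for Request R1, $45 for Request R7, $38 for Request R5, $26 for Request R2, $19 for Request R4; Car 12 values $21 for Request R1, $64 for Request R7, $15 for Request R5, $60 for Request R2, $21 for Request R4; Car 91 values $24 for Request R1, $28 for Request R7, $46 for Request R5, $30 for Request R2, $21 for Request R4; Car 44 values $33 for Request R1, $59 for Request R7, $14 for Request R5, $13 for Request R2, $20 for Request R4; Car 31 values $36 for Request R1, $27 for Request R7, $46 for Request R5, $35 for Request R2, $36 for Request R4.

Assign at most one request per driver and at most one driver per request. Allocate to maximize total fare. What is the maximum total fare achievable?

This is a one-to-one assignment (maximum-weight bipartite matching).
Optimal: Car 85→Request R1 ($53), Car 12→Request R2 ($60), Car 91→Request R5 ($46), Car 44→Request R7 ($59), Car 31→Request R4 ($36) — total 53+60+46+59+36 = $254.
Max-entry greedy (repeatedly take the single best remaining cell) gives $212, worse by 42.
No other one-to-one assignment exceeds $254.

Max total: $254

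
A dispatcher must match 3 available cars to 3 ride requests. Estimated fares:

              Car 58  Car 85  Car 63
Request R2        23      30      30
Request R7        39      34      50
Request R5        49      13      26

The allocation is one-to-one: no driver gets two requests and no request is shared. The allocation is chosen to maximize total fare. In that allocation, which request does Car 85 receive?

Car 85 receives Request R2.

Treat this as an assignment problem: match each driver to one request.
Optimal: Car 58→Request R5 ($49), Car 85→Request R2 ($30), Car 63→Request R7 ($50) — total 49+30+50 = $129.
Row-greedy (each driver in turn takes its best remaining request) gives $113, worse by 16.
Car 85's own top request is Request R7 ($34), but forcing Car 85→Request R7 and reassigning the rest optimally gives only $113 — worse by 16.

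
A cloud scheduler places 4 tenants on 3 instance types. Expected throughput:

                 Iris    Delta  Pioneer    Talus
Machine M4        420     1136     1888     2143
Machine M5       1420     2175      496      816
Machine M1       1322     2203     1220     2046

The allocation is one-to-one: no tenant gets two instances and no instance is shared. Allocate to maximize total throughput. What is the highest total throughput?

Optimal: Pioneer→Machine M4 (1888 ops/s), Delta→Machine M5 (2175 ops/s), Talus→Machine M1 (2046 ops/s) — total 1888+2175+2046 = 6109 ops/s.
Max-entry greedy (repeatedly take the single best remaining cell) gives 5766 ops/s, worse by 343.
Swapping Delta↔Pioneer (Delta→Machine M4 1136 ops/s, Pioneer→Machine M5 496 ops/s) loses 2431.
Every other assignment is strictly worse.

Max total: 6109 ops/s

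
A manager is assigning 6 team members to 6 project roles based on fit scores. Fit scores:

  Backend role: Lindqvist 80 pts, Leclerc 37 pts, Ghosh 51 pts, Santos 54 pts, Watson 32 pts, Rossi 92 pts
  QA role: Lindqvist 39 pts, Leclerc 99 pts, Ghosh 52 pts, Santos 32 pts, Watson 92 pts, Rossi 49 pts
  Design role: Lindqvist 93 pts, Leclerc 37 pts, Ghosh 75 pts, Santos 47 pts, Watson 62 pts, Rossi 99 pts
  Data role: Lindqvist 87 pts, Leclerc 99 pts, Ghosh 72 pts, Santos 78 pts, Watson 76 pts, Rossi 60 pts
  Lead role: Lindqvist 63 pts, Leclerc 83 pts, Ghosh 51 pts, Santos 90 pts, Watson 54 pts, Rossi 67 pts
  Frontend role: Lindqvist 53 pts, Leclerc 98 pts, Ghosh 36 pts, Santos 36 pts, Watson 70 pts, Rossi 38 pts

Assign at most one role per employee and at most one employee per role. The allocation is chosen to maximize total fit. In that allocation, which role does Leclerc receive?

This is a one-to-one assignment (maximum-weight bipartite matching).
Optimal: Lindqvist→Design role (93 pts), Leclerc→Frontend role (98 pts), Ghosh→Data role (72 pts), Santos→Lead role (90 pts), Watson→QA role (92 pts), Rossi→Backend role (92 pts) — total 93+98+72+90+92+92 = 537 pts.
Row-greedy (each employee in turn takes its best remaining role) gives 516 pts, worse by 21.
Next-best assignment: Lindqvist→Data role, Leclerc→Frontend role, Ghosh→Design role, Santos→Lead role, Watson→QA role, Rossi→Backend role = 534 pts.
Leclerc's own top role is QA role (99 pts), but forcing Leclerc→QA role and reassigning the rest optimally gives only 516 pts — worse by 21.

Leclerc receives Frontend role.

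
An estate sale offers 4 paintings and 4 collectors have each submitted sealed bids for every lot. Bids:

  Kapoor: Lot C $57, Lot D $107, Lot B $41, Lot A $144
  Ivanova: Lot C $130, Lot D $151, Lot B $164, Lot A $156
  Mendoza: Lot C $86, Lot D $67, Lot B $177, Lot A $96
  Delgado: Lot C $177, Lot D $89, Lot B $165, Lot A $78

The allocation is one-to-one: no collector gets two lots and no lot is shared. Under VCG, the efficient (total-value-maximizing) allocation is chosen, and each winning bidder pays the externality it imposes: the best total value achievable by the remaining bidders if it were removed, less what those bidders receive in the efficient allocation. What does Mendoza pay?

Efficient allocation: Kapoor→Lot A ($144), Ivanova→Lot D ($151), Mendoza→Lot B ($177), Delgado→Lot C ($177); total welfare W = $649.
Mendoza receives Lot B at value $177, so the others get W − 177 = $472.
Without Mendoza: best allocation of the remaining 3 bidders over all 4 lots is Kapoor→Lot A ($144), Ivanova→Lot B ($164), Delgado→Lot C ($177), total $485.
VCG payment = (others' best without Mendoza) − (others' welfare with Mendoza) = 485 − 472 = $13.

Mendoza pays $13.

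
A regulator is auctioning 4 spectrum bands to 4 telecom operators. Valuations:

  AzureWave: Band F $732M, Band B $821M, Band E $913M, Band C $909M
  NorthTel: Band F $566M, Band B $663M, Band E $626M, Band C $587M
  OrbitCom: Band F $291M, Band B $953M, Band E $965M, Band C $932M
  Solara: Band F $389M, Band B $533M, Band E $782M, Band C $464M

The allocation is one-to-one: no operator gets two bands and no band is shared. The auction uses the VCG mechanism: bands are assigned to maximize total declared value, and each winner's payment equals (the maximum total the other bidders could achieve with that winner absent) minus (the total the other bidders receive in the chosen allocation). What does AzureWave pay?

AzureWave pays $76M.

Efficient allocation: AzureWave→Band C ($909M), NorthTel→Band F ($566M), OrbitCom→Band B ($953M), Solara→Band E ($782M); total welfare W = $3210M.
AzureWave receives Band C at value $909M, so the others get W − 909 = $2301M.
Without AzureWave: best allocation of the remaining 3 bidders over all 4 bands is NorthTel→Band B ($663M), OrbitCom→Band C ($932M), Solara→Band E ($782M), total $2377M.
VCG payment = (others' best without AzureWave) − (others' welfare with AzureWave) = 2377 − 2301 = $76M.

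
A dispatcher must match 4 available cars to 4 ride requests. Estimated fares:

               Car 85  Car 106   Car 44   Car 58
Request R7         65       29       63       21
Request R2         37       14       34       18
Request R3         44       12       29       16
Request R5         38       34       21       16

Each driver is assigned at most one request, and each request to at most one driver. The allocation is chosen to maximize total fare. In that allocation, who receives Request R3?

Car 85 receives Request R3.

This is the linear assignment problem.
Optimal: Car 85→Request R3 ($44), Car 106→Request R5 ($34), Car 44→Request R7 ($63), Car 58→Request R2 ($18) — total 44+34+63+18 = $159.
Row-greedy (each driver in turn takes its best remaining request) gives $149, worse by 10.
Next-best assignment: Car 85→Request R2, Car 106→Request R5, Car 44→Request R7, Car 58→Request R3 = $150.
Swapping Car 44↔Car 58 (Car 44→Request R2 $34, Car 58→Request R7 $21) loses 26.
Car 85's own top request is Request R7 ($65), but forcing Car 85→Request R7 and reassigning the rest optimally gives only $149 — worse by 10.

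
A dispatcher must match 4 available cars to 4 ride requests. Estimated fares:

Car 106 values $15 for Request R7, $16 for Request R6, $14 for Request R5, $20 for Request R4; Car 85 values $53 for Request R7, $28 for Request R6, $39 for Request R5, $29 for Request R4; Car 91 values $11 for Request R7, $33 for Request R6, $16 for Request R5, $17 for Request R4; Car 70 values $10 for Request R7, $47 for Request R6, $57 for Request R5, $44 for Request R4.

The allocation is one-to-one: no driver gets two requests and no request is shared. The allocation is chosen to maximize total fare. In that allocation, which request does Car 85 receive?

Treat this as an assignment problem: match each driver to one request.
Optimal: Car 106→Request R4 ($20), Car 85→Request R7 ($53), Car 91→Request R6 ($33), Car 70→Request R5 ($57) — total 20+53+33+57 = $163.
Column-greedy (each request in turn goes to its best remaining driver) gives $136, worse by 27.
Next-best assignment: Car 106→Request R5, Car 85→Request R7, Car 91→Request R6, Car 70→Request R4 = $144.

Car 85 receives Request R7.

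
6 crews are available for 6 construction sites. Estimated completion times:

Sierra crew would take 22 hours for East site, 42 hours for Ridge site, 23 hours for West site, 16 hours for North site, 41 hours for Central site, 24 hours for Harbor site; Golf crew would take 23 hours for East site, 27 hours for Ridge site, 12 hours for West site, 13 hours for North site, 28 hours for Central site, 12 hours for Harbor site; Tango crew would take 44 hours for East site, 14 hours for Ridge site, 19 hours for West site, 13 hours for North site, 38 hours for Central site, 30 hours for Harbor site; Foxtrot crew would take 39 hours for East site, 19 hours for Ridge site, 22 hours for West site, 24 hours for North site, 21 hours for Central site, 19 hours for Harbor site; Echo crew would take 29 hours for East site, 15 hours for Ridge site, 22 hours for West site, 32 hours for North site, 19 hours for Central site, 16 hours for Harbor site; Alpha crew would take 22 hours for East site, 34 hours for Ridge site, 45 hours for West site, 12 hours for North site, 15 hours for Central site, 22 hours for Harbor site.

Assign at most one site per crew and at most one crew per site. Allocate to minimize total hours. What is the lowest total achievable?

Minimum total: 96 hours

Treat this as an assignment problem: match each crew to one site.
Optimal: Sierra crew→East site (22 hours), Golf crew→West site (12 hours), Tango crew→North site (13 hours), Foxtrot crew→Harbor site (19 hours), Echo crew→Ridge site (15 hours), Alpha crew→Central site (15 hours) — total 22+12+13+19+15+15 = 96 hours.
Column-greedy (each site in turn goes to its cheapest remaining crew) gives 98 hours, worse by 2.
Next-best assignment: Sierra crew→East site, Golf crew→West site, Tango crew→Ridge site, Foxtrot crew→Central site, Echo crew→Harbor site, Alpha crew→North site = 97 hours.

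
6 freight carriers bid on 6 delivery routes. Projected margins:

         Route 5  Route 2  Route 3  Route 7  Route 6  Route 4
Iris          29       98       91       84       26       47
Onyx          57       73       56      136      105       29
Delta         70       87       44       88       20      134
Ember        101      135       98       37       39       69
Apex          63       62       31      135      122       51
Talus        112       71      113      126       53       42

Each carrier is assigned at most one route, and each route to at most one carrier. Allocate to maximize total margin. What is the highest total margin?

Max total: $730k

Optimal: Iris→Route 3 ($91k), Onyx→Route 7 ($136k), Delta→Route 4 ($134k), Ember→Route 2 ($135k), Apex→Route 6 ($122k), Talus→Route 5 ($112k) — total 91+136+134+135+122+112 = $730k.
Row-greedy (each carrier in turn takes its best remaining route) gives $704k, worse by 26.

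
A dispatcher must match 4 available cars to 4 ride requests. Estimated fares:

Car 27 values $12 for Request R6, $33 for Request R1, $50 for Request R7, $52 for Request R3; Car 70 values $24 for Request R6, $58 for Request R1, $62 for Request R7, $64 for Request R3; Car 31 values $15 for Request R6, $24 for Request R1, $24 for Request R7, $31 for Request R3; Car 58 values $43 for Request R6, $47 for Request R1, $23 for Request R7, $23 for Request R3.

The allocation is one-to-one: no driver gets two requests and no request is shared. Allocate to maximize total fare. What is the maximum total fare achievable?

This is the linear assignment problem.
Optimal: Car 27→Request R7 ($50), Car 70→Request R1 ($58), Car 31→Request R3 ($31), Car 58→Request R6 ($43) — total 50+58+31+43 = $182.
Row-greedy (each driver in turn takes its best remaining request) gives $181, worse by 1.
Swapping Car 58↔Car 31 (Car 58→Request R3 $23, Car 31→Request R6 $15) loses 36.
No other one-to-one assignment exceeds $182.

Maximum total: $182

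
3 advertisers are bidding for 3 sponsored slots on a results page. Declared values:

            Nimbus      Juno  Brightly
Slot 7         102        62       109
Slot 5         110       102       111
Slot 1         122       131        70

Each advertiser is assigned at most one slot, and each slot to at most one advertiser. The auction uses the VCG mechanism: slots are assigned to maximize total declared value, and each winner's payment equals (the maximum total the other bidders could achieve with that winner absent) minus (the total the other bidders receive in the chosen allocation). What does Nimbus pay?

Efficient allocation: Nimbus→Slot 5 ($110), Juno→Slot 1 ($131), Brightly→Slot 7 ($109); total welfare W = $350.
Nimbus receives Slot 5 at value $110, so the others get W − 110 = $240.
Without Nimbus: best allocation of the remaining 2 bidders over all 3 slots is Juno→Slot 1 ($131), Brightly→Slot 5 ($111), total $242.
VCG payment = (others' best without Nimbus) − (others' welfare with Nimbus) = 242 − 240 = $2.

Nimbus pays $2.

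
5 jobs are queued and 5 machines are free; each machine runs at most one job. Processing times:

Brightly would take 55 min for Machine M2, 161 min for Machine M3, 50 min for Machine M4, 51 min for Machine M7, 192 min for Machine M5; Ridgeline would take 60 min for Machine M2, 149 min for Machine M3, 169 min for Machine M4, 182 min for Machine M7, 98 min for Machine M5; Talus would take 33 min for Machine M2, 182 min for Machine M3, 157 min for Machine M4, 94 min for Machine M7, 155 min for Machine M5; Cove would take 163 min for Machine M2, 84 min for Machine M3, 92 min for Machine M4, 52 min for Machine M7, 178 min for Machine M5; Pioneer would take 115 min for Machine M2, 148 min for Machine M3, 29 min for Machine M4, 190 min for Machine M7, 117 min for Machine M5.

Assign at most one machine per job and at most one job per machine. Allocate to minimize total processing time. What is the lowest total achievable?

Min total: 295 min

This is a one-to-one assignment (minimum-cost bipartite matching).
Optimal: Brightly→Machine M7 (51 min), Ridgeline→Machine M5 (98 min), Talus→Machine M2 (33 min), Cove→Machine M3 (84 min), Pioneer→Machine M4 (29 min) — total 51+98+33+84+29 = 295 min.
Row-greedy (each job in turn takes its cheapest remaining machine) gives 405 min, worse by 110.
Next-best assignment: Brightly→Machine M2, Ridgeline→Machine M5, Talus→Machine M7, Cove→Machine M3, Pioneer→Machine M4 = 360 min.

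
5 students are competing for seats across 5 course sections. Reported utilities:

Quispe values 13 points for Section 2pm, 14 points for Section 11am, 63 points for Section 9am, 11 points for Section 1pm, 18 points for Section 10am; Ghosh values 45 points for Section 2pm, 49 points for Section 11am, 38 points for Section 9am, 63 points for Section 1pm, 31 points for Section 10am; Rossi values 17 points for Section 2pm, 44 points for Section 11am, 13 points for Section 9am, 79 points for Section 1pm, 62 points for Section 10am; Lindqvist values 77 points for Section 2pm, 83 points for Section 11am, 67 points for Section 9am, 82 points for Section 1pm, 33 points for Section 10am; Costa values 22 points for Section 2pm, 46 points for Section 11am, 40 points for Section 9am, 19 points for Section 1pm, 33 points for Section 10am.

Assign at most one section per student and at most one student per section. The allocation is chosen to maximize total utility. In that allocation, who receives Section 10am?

Optimal: Quispe→Section 9am (63 points), Ghosh→Section 1pm (63 points), Rossi→Section 10am (62 points), Lindqvist→Section 2pm (77 points), Costa→Section 11am (46 points) — total 63+63+62+77+46 = 311 points.
Row-greedy (each student in turn takes its best remaining section) gives 293 points, worse by 18.
Swapping Lindqvist↔Costa (Lindqvist→Section 11am 83 points, Costa→Section 2pm 22 points) loses 18.
Rossi's own top section is Section 1pm (79 points), but forcing Rossi→Section 1pm and reassigning the rest optimally gives only 303 points — worse by 8.

Rossi receives Section 10am.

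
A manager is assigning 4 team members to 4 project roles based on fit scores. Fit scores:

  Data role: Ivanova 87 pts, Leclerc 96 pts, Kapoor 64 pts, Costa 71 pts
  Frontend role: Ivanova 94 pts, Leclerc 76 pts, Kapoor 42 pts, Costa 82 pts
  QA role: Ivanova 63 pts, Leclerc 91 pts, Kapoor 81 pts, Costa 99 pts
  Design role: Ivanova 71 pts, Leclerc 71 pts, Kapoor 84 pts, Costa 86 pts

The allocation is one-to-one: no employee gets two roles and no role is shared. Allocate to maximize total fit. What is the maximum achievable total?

Optimal: Ivanova→Frontend role (94 pts), Leclerc→Data role (96 pts), Kapoor→Design role (84 pts), Costa→QA role (99 pts) — total 94+96+84+99 = 373 pts.

Maximum total: 373 pts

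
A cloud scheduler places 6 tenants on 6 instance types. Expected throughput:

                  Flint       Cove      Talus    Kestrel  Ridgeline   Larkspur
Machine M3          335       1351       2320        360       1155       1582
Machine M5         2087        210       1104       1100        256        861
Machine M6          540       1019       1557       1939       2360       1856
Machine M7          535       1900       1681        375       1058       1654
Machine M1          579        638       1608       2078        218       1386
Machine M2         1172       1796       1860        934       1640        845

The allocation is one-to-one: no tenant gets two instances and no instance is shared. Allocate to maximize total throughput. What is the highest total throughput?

Max total: 12295 ops/s

Optimal: Flint→Machine M5 (2087 ops/s), Cove→Machine M2 (1796 ops/s), Talus→Machine M3 (2320 ops/s), Kestrel→Machine M1 (2078 ops/s), Ridgeline→Machine M6 (2360 ops/s), Larkspur→Machine M7 (1654 ops/s) — total 2087+1796+2320+2078+2360+1654 = 12295 ops/s.
Row-greedy (each tenant in turn takes its best remaining instance) gives 11590 ops/s, worse by 705.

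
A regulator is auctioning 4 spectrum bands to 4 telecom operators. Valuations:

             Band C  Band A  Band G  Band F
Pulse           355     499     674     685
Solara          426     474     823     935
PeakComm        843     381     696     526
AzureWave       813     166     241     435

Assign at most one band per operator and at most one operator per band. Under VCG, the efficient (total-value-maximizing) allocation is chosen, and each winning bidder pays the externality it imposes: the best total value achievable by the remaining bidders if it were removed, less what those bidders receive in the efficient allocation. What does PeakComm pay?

PeakComm pays $175M.

Efficient allocation: Pulse→Band A ($499M), Solara→Band F ($935M), PeakComm→Band G ($696M), AzureWave→Band C ($813M); total welfare W = $2943M.
PeakComm receives Band G at value $696M, so the others get W − 696 = $2247M.
Without PeakComm: best allocation of the remaining 3 bidders over all 4 bands is Pulse→Band G ($674M), Solara→Band F ($935M), AzureWave→Band C ($813M), total $2422M.
VCG payment = (others' best without PeakComm) − (others' welfare with PeakComm) = 2422 − 2247 = $175M.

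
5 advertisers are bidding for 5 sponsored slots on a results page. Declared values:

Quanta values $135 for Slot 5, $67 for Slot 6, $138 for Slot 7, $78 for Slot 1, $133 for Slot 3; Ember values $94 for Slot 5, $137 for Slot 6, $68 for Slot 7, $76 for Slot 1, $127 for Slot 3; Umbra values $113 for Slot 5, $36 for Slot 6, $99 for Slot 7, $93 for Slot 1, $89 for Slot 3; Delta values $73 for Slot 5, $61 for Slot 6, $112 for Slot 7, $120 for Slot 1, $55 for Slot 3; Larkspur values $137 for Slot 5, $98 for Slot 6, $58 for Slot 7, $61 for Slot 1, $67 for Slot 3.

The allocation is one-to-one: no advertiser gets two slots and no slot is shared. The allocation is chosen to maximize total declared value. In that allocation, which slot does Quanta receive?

Optimal: Quanta→Slot 3 ($133), Ember→Slot 6 ($137), Umbra→Slot 7 ($99), Delta→Slot 1 ($120), Larkspur→Slot 5 ($137) — total 133+137+99+120+137 = $626.
Row-greedy (each advertiser in turn takes its best remaining slot) gives $575, worse by 51.
No other one-to-one assignment exceeds $626.
Quanta's own top slot is Slot 7 ($138), but forcing Quanta→Slot 7 and reassigning the rest optimally gives only $621 — worse by 5.

Quanta receives Slot 3.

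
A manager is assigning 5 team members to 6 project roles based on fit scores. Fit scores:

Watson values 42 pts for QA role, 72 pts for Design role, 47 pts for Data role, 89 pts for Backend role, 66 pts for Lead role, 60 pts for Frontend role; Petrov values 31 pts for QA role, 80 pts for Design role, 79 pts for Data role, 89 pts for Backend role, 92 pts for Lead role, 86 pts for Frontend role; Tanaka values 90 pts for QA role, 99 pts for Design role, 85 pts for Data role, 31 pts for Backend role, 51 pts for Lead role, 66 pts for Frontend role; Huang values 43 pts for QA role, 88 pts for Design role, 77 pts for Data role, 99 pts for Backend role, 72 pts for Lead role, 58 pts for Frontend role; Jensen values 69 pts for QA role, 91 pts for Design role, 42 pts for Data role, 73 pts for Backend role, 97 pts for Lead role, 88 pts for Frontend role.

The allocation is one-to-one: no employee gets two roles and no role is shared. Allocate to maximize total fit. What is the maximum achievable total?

Maximum total: 450 pts

Treat this as an assignment problem: match each employee to one role.
Optimal: Watson→Backend role (89 pts), Petrov→Frontend role (86 pts), Tanaka→QA role (90 pts), Huang→Design role (88 pts), Jensen→Lead role (97 pts) — total 89+86+90+88+97 = 450 pts.
Column-greedy (each role in turn goes to its best remaining employee) gives 425 pts, worse by 25.
Every other assignment is strictly worse.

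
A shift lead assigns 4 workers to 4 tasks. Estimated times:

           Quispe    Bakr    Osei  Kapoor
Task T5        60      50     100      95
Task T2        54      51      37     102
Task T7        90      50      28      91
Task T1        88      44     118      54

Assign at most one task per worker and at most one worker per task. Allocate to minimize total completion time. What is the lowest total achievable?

Optimal: Quispe→Task T2 (54 min), Bakr→Task T5 (50 min), Osei→Task T7 (28 min), Kapoor→Task T1 (54 min) — total 54+50+28+54 = 186 min.
Row-greedy (each worker in turn takes its cheapest remaining task) gives 221 min, worse by 35.

Min total: 186 min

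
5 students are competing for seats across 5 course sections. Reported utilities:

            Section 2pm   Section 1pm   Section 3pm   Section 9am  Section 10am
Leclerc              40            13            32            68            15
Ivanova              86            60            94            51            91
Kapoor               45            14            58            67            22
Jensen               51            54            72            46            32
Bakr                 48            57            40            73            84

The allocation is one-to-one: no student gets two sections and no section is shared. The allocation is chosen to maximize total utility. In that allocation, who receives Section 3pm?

Optimal: Leclerc→Section 9am (68 points), Ivanova→Section 2pm (86 points), Kapoor→Section 3pm (58 points), Jensen→Section 1pm (54 points), Bakr→Section 10am (84 points) — total 68+86+58+54+84 = 350 points.
Max-entry greedy (repeatedly take the single best remaining cell) gives 345 points, worse by 5.
Next-best assignment: Leclerc→Section 9am, Ivanova→Section 3pm, Kapoor→Section 2pm, Jensen→Section 1pm, Bakr→Section 10am = 345 points.
No other one-to-one assignment exceeds 350 points.
Kapoor's own top section is Section 9am (67 points), but forcing Kapoor→Section 9am and reassigning the rest optimally gives only 339 points — worse by 11.

Kapoor receives Section 3pm.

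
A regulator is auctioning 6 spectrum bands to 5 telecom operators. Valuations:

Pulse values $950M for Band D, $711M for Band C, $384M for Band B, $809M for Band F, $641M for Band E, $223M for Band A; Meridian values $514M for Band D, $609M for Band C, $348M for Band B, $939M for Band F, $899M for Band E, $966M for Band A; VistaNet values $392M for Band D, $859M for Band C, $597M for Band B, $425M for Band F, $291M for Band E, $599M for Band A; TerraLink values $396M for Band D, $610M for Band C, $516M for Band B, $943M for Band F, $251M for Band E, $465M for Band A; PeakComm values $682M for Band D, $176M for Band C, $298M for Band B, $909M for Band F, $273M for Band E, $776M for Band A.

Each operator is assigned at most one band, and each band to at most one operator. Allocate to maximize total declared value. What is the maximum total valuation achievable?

Max total: $4427M

Optimal: Pulse→Band D ($950M), Meridian→Band E ($899M), VistaNet→Band C ($859M), TerraLink→Band F ($943M), PeakComm→Band A ($776M) — total 950+899+859+943+776 = $4427M.
Checked against all permutations: $4427M is optimal.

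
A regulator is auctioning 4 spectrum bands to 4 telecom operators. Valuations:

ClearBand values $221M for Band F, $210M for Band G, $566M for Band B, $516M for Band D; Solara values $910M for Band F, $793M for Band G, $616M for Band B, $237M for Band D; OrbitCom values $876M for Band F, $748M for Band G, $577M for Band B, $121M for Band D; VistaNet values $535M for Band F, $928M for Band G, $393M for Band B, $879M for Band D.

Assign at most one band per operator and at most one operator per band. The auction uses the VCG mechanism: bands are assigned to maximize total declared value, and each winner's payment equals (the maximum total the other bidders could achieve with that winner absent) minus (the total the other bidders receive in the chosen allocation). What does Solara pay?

Solara pays $49M.

Efficient allocation: ClearBand→Band B ($566M), Solara→Band G ($793M), OrbitCom→Band F ($876M), VistaNet→Band D ($879M); total welfare W = $3114M.
Solara receives Band G at value $793M, so the others get W − 793 = $2321M.
Without Solara: best allocation of the remaining 3 bidders over all 4 bands is ClearBand→Band B ($566M), OrbitCom→Band F ($876M), VistaNet→Band G ($928M), total $2370M.
VCG payment = (others' best without Solara) − (others' welfare with Solara) = 2370 − 2321 = $49M.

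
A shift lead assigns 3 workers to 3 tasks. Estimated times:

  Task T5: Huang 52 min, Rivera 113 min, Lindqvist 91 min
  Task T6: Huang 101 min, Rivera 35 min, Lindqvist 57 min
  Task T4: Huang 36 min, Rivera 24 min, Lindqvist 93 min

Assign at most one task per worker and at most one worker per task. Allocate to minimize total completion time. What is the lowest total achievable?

Optimal: Huang→Task T5 (52 min), Rivera→Task T4 (24 min), Lindqvist→Task T6 (57 min) — total 52+24+57 = 133 min.
Row-greedy (each worker in turn takes its cheapest remaining task) gives 162 min, worse by 29.
No other one-to-one assignment undercuts 133 min.

Min total: 133 min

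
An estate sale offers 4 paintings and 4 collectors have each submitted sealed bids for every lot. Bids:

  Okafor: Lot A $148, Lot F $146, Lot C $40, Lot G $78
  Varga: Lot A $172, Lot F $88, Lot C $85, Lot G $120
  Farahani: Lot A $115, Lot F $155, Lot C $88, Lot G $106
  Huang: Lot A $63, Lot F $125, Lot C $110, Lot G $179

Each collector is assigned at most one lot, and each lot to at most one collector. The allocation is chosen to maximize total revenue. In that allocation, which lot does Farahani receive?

Farahani receives Lot C.

Optimal: Okafor→Lot F ($146), Varga→Lot A ($172), Farahani→Lot C ($88), Huang→Lot G ($179) — total 146+172+88+179 = $585.
Max-entry greedy (repeatedly take the single best remaining cell) gives $546, worse by 39.
Next-best assignment: Okafor→Lot A, Varga→Lot C, Farahani→Lot F, Huang→Lot G = $567.
Farahani's own top lot is Lot F ($155), but forcing Farahani→Lot F and reassigning the rest optimally gives only $567 — worse by 18.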